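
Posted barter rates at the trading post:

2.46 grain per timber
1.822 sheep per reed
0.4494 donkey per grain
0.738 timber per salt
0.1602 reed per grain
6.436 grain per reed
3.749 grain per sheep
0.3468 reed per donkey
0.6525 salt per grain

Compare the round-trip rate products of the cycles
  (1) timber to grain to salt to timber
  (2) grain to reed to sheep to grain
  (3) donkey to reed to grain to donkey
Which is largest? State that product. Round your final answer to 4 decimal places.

(1) 2.46 × 0.6525 × 0.738 = 1.18460
(2) 0.1602 × 1.822 × 3.749 = 1.09427
(3) 0.3468 × 6.436 × 0.4494 = 1.00306
Highest is cycle (1) at 1.1846 (>1, arbitrage).

1.1846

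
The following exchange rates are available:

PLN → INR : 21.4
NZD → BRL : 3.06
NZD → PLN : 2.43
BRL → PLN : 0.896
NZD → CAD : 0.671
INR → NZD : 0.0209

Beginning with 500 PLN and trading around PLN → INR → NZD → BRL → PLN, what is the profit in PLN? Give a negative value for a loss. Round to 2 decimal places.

500 PLN × 21.4 = 10700 INR
10700 INR × 0.0209 = 223.63 NZD
223.63 NZD × 3.06 = 684.3078 BRL
684.3078 BRL × 0.896 = 613.1397888 PLN
Net change: 613.1397888 − 500 = 113.1397888 PLN

113.14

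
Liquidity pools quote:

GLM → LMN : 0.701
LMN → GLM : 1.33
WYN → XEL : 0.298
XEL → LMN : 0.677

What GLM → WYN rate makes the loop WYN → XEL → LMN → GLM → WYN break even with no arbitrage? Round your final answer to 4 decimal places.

Known legs of the cycle: 0.298 × 0.677 × 1.33 = 0.26832218
For no arbitrage the full-cycle product must be 1, so the missing rate is 1 / 0.26832218 ≈ 3.726863.

3.7269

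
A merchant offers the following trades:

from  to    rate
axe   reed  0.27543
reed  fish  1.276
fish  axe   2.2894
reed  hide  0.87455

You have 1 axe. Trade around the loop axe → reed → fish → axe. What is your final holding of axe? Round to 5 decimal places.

0.80461

1 axe × 0.27543 = 0.27543 reed
0.27543 reed × 1.276 = 0.35144868 fish
0.35144868 fish × 2.2894 = 0.804606607992 axe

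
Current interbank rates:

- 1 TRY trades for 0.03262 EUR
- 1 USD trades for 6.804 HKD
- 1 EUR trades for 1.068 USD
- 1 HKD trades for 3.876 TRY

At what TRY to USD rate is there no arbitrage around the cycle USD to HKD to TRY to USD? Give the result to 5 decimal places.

0.03792

Known legs of the cycle: 6.804 × 3.876 = 26.372304
For no arbitrage the full-cycle product must be 1, so the missing rate is 1 / 26.372304 ≈ 0.0379186.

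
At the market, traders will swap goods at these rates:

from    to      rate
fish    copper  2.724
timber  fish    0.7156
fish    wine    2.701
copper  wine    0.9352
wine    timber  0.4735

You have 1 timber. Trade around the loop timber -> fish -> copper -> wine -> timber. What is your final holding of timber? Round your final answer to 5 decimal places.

0.86318

1 timber × 0.7156 = 0.7156 fish
0.7156 fish × 2.724 = 1.9492944 copper
1.9492944 copper × 0.9352 = 1.82298012288 wine
1.82298012288 wine × 0.4735 = 0.86318108818368 timber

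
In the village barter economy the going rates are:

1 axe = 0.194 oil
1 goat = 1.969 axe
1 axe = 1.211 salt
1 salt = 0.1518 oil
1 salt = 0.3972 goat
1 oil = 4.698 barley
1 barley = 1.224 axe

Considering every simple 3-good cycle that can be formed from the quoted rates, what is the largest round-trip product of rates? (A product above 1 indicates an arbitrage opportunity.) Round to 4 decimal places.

1.1156

axe→oil→barley→axe: 0.194 × 4.698 × 1.224 = 1.11557
axe→salt→goat→axe: 1.211 × 0.3972 × 1.969 = 0.94711
Maximum is axe→oil→barley→axe at 1.1156; arbitrage exists.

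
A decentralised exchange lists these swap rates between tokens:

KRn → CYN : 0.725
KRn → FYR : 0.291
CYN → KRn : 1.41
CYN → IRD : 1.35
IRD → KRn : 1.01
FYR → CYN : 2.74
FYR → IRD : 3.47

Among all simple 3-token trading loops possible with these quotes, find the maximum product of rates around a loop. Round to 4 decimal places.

CYN→KRn→FYR→CYN: 1.41 × 0.291 × 2.74 = 1.12425
KRn→FYR→IRD→KRn: 0.291 × 3.47 × 1.01 = 1.01987
CYN→IRD→KRn→CYN: 1.35 × 1.01 × 0.725 = 0.98854
Maximum is CYN→KRn→FYR→CYN at 1.1242; arbitrage exists.

1.1242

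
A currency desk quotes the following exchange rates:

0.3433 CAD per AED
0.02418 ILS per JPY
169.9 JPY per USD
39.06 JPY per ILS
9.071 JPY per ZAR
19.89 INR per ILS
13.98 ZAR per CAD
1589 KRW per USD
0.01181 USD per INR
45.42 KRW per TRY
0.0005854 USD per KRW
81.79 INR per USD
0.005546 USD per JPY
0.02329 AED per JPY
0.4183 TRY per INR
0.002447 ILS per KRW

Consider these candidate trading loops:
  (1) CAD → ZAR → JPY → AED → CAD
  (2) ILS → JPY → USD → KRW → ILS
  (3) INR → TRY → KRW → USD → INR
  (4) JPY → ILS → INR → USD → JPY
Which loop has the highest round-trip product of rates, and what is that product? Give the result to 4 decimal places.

1.0139

(1) 13.98 × 9.071 × 0.02329 × 0.3433 = 1.01392
(2) 39.06 × 0.005546 × 1589 × 0.002447 = 0.84231
(3) 0.4183 × 45.42 × 0.0005854 × 81.79 = 0.90968
(4) 0.02418 × 19.89 × 0.01181 × 169.9 = 0.96502
Highest is cycle (1) at 1.0139 (>1, arbitrage).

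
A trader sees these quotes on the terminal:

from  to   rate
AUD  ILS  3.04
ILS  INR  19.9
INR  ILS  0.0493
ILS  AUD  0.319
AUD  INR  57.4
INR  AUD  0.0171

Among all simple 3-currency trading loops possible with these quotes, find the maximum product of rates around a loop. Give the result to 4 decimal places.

1.0345

ILS→INR→AUD→ILS: 19.9 × 0.0171 × 3.04 = 1.03448
ILS→AUD→INR→ILS: 0.319 × 57.4 × 0.0493 = 0.90271
Maximum is ILS→INR→AUD→ILS at 1.0345; arbitrage exists.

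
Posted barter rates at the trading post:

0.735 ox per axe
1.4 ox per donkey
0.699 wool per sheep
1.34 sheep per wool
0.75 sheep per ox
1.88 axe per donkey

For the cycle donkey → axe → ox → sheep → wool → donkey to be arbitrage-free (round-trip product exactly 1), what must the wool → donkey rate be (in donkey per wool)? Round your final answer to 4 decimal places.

1.3804

Known legs of the cycle: 1.88 × 0.735 × 0.75 × 0.699 = 0.72440865
For no arbitrage the full-cycle product must be 1, so the missing rate is 1 / 0.72440865 ≈ 1.380436.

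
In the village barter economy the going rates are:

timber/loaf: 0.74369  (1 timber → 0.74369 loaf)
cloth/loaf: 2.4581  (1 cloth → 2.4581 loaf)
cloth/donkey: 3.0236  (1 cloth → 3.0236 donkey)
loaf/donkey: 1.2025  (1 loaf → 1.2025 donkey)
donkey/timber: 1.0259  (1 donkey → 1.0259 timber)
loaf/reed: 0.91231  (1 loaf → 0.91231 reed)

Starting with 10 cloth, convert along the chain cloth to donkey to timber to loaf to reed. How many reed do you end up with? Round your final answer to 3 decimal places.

21.046

10 cloth × 3.0236 = 30.236 donkey
30.236 donkey × 1.0259 = 31.0191124 timber
31.0191124 timber × 0.74369 = 23.068603700756 loaf
23.068603700756 loaf × 0.91231 = 21.04571784223670636 reed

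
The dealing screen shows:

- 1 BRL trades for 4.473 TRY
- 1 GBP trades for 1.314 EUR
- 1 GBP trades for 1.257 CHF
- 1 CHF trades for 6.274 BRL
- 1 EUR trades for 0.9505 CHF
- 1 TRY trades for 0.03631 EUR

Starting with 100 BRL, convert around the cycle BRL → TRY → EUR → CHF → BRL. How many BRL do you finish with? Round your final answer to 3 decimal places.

100 BRL × 4.473 = 447.3 TRY
447.3 TRY × 0.03631 = 16.241463 EUR
16.241463 EUR × 0.9505 = 15.4375105815 CHF
15.4375105815 CHF × 6.274 = 96.854941388331 BRL

96.855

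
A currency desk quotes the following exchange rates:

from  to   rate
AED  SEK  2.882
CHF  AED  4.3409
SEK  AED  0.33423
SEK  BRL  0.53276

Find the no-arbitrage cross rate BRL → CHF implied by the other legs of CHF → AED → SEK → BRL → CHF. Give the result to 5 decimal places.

Known legs of the cycle: 4.3409 × 2.882 × 0.53276 = 6.665080021688
For no arbitrage the full-cycle product must be 1, so the missing rate is 1 / 6.665080021688 ≈ 0.1500357.

0.15004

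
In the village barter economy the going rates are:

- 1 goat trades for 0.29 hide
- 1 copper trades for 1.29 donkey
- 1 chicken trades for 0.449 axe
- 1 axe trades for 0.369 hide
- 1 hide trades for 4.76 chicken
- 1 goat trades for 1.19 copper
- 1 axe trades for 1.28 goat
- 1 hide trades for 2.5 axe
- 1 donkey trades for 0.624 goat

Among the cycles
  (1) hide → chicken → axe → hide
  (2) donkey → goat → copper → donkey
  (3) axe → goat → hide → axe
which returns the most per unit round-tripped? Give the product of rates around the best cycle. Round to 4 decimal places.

(1) 4.76 × 0.449 × 0.369 = 0.78864
(2) 0.624 × 1.19 × 1.29 = 0.95790
(3) 1.28 × 0.29 × 2.5 = 0.92800
Highest is cycle (2) at 0.9579 (≤1, no arbitrage).

0.9579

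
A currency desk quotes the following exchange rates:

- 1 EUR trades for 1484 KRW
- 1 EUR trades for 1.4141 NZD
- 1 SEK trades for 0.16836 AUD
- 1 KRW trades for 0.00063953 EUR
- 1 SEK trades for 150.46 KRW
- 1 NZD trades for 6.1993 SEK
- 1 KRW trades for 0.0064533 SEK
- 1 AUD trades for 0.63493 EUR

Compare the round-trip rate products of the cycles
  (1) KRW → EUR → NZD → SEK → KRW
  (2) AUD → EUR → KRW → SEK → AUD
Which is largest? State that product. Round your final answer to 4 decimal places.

1.0237

(1) 0.00063953 × 1.4141 × 6.1993 × 150.46 = 0.84354
(2) 0.63493 × 1484 × 0.0064533 × 0.16836 = 1.02372
Highest is cycle (2) at 1.0237 (>1, arbitrage).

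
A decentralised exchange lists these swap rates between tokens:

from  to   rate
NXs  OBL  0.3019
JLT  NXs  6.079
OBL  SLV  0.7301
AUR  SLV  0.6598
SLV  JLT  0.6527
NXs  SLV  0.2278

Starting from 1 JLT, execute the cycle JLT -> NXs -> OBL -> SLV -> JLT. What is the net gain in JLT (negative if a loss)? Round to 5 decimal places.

1 JLT × 6.079 = 6.079 NXs
6.079 NXs × 0.3019 = 1.8352501 OBL
1.8352501 OBL × 0.7301 = 1.33991609801 SLV
1.33991609801 SLV × 0.6527 = 0.874563237171127 JLT
Net change: 0.874563237171127 − 1 = -0.125436762828873 JLT

-0.12544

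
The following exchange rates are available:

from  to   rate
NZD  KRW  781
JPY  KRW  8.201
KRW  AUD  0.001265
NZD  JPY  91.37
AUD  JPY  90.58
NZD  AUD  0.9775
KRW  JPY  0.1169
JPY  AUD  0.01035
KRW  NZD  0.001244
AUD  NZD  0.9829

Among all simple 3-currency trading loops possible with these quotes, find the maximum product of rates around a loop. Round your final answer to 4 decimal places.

AUD→NZD→KRW→AUD: 0.9829 × 781 × 0.001265 = 0.97107
AUD→JPY→KRW→AUD: 90.58 × 8.201 × 0.001265 = 0.93970
NZD→JPY→KRW→NZD: 91.37 × 8.201 × 0.001244 = 0.93216
AUD→NZD→JPY→AUD: 0.9829 × 91.37 × 0.01035 = 0.92951
Maximum is AUD→NZD→KRW→AUD at 0.9711; no arbitrage — every cycle loses value.

0.9711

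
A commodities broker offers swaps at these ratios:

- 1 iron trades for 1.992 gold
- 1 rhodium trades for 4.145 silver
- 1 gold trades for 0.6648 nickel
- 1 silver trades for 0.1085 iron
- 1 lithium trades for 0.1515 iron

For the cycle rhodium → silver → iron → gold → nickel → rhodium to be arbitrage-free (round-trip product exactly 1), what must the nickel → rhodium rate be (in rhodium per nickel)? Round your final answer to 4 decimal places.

1.6791

Known legs of the cycle: 4.145 × 0.1085 × 1.992 × 0.6648 = 0.595572474672
For no arbitrage the full-cycle product must be 1, so the missing rate is 1 / 0.595572474672 ≈ 1.679057.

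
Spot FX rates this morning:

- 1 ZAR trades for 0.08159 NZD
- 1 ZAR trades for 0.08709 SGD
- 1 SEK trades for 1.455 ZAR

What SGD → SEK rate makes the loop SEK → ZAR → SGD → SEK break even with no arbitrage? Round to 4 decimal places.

Known legs of the cycle: 1.455 × 0.08709 = 0.12671595
For no arbitrage the full-cycle product must be 1, so the missing rate is 1 / 0.12671595 ≈ 7.891666.

7.8917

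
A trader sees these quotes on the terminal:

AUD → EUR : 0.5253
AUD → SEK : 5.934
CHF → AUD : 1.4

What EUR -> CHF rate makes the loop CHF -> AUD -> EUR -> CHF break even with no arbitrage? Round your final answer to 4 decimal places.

1.3598

Known legs of the cycle: 1.4 × 0.5253 = 0.73542
For no arbitrage the full-cycle product must be 1, so the missing rate is 1 / 0.73542 ≈ 1.359767.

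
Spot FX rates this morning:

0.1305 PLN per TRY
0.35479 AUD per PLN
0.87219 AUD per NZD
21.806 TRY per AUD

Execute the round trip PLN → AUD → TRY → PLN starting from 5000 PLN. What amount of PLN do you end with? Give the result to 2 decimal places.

5000 PLN × 0.35479 = 1773.95 AUD
1773.95 AUD × 21.806 = 38682.7537 TRY
38682.7537 TRY × 0.1305 = 5048.09935785 PLN

5048.10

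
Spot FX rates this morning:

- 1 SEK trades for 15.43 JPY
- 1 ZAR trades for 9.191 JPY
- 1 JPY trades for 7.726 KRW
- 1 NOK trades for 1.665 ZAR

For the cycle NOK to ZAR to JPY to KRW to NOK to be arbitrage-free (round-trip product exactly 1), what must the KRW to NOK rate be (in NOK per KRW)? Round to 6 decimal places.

Known legs of the cycle: 1.665 × 9.191 × 7.726 = 118.23109389
For no arbitrage the full-cycle product must be 1, so the missing rate is 1 / 118.23109389 ≈ 0.00845801.

0.008458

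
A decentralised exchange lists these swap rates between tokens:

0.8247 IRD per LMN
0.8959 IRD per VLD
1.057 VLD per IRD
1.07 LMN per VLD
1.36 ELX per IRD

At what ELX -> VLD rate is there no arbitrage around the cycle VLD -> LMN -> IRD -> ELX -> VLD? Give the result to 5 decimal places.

0.83326

Known legs of the cycle: 1.07 × 0.8247 × 1.36 = 1.20010344
For no arbitrage the full-cycle product must be 1, so the missing rate is 1 / 1.20010344 ≈ 0.8332615.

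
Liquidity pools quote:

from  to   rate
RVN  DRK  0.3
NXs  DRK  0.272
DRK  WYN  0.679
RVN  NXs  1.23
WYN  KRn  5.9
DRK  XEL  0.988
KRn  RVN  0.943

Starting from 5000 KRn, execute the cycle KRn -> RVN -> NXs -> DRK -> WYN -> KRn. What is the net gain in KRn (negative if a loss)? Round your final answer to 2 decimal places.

1319.42

5000 KRn × 0.943 = 4715 RVN
4715 RVN × 1.23 = 5799.45 NXs
5799.45 NXs × 0.272 = 1577.4504 DRK
1577.4504 DRK × 0.679 = 1071.0888216 WYN
1071.0888216 WYN × 5.9 = 6319.42404744 KRn
Net change: 6319.42404744 − 5000 = 1319.42404744 KRn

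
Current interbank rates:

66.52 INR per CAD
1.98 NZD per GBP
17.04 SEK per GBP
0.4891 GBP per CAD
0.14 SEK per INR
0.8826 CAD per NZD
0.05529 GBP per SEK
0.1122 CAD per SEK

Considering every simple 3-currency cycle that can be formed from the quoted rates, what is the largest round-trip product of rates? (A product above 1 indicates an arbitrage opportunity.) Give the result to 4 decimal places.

SEK→CAD→INR→SEK: 0.1122 × 66.52 × 0.14 = 1.04490
GBP→SEK→CAD→GBP: 17.04 × 0.1122 × 0.4891 = 0.93510
GBP→NZD→CAD→GBP: 1.98 × 0.8826 × 0.4891 = 0.85473
Maximum is SEK→CAD→INR→SEK at 1.0449; arbitrage exists.

1.0449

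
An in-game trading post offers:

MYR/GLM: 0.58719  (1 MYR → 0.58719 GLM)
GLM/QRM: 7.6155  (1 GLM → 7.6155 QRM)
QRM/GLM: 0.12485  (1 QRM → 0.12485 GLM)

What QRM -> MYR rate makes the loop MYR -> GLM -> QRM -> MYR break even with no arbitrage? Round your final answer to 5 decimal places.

Known legs of the cycle: 0.58719 × 7.6155 = 4.471745445
For no arbitrage the full-cycle product must be 1, so the missing rate is 1 / 4.471745445 ≈ 0.2236263.

0.22363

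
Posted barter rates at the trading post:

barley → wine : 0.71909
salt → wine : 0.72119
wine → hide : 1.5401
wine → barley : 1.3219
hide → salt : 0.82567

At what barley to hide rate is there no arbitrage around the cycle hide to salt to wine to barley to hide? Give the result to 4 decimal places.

1.2704

Known legs of the cycle: 0.82567 × 0.72119 × 1.3219 = 0.78714511383587
For no arbitrage the full-cycle product must be 1, so the missing rate is 1 / 0.78714511383587 ≈ 1.270414.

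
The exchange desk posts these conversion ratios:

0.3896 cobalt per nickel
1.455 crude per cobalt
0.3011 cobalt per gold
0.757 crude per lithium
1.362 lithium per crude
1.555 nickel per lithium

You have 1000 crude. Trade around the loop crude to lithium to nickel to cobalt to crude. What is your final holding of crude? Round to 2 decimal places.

1000 crude × 1.362 = 1362 lithium
1362 lithium × 1.555 = 2117.91 nickel
2117.91 nickel × 0.3896 = 825.137736 cobalt
825.137736 cobalt × 1.455 = 1200.57540588 crude

1200.58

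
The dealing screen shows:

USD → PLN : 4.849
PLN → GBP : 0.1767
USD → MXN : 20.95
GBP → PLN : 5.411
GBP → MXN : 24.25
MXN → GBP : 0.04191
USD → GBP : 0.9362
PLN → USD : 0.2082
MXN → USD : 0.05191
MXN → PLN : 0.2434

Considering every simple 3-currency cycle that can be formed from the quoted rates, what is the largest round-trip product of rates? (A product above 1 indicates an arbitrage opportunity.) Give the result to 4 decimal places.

1.1785

USD→GBP→MXN→USD: 0.9362 × 24.25 × 0.05191 = 1.17850
USD→MXN→PLN→USD: 20.95 × 0.2434 × 0.2082 = 1.06166
USD→GBP→PLN→USD: 0.9362 × 5.411 × 0.2082 = 1.05470
MXN→PLN→GBP→MXN: 0.2434 × 0.1767 × 24.25 = 1.04296
Maximum is USD→GBP→MXN→USD at 1.1785; arbitrage exists.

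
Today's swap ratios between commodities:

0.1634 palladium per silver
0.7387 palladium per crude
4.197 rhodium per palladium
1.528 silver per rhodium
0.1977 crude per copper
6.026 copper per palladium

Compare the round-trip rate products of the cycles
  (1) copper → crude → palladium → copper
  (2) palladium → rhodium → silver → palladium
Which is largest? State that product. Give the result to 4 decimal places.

(1) 0.1977 × 0.7387 × 6.026 = 0.88004
(2) 4.197 × 1.528 × 0.1634 = 1.04789
Highest is cycle (2) at 1.0479 (>1, arbitrage).

1.0479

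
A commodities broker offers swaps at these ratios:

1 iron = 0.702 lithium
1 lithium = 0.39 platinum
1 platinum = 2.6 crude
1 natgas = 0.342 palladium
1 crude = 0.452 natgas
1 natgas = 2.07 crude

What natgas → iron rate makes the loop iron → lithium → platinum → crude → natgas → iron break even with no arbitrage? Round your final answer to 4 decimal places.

3.1080

Known legs of the cycle: 0.702 × 0.39 × 2.6 × 0.452 = 0.321746256
For no arbitrage the full-cycle product must be 1, so the missing rate is 1 / 0.321746256 ≈ 3.108039.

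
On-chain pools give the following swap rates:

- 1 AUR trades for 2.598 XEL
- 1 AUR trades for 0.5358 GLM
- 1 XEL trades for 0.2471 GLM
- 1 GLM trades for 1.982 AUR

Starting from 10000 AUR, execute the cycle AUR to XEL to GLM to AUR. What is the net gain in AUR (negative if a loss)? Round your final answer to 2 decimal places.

10000 AUR × 2.598 = 25980 XEL
25980 XEL × 0.2471 = 6419.658 GLM
6419.658 GLM × 1.982 = 12723.762156 AUR
Net change: 12723.762156 − 10000 = 2723.762156 AUR

2723.76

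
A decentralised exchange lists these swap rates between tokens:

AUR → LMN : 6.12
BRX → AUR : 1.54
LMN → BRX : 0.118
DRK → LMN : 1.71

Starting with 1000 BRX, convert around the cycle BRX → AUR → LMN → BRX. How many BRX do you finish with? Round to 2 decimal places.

1000 BRX × 1.54 = 1540 AUR
1540 AUR × 6.12 = 9424.8 LMN
9424.8 LMN × 0.118 = 1112.1264 BRX

1112.13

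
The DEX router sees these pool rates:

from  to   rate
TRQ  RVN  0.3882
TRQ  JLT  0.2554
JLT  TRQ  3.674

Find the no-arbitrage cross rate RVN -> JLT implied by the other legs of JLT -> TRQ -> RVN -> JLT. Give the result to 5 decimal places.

Known legs of the cycle: 3.674 × 0.3882 = 1.4262468
For no arbitrage the full-cycle product must be 1, so the missing rate is 1 / 1.4262468 ≈ 0.7011409.

0.70114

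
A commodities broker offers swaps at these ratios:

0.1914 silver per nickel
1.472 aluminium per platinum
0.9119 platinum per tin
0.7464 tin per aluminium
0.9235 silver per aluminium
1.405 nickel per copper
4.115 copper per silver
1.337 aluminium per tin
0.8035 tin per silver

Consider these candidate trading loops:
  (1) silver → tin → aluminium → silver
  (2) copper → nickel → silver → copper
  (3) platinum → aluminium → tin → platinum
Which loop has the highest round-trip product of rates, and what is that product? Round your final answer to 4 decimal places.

1.1066

(1) 0.8035 × 1.337 × 0.9235 = 0.99210
(2) 1.405 × 0.1914 × 4.115 = 1.10659
(3) 1.472 × 0.7464 × 0.9119 = 1.00191
Highest is cycle (2) at 1.1066 (>1, arbitrage).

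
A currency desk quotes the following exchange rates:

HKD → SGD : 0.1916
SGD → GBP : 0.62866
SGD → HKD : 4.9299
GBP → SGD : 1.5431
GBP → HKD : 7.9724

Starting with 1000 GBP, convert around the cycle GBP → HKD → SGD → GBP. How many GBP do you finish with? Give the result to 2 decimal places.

960.29

1000 GBP × 7.9724 = 7972.4 HKD
7972.4 HKD × 0.1916 = 1527.51184 SGD
1527.51184 SGD × 0.62866 = 960.2855933344 GBP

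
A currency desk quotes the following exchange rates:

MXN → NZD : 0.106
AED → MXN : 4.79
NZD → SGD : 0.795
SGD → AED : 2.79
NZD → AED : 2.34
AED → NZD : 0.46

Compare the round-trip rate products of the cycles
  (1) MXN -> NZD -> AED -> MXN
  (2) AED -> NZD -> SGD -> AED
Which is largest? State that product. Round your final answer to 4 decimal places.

(1) 0.106 × 2.34 × 4.79 = 1.18811
(2) 0.46 × 0.795 × 2.79 = 1.02030
Highest is cycle (1) at 1.1881 (>1, arbitrage).

1.1881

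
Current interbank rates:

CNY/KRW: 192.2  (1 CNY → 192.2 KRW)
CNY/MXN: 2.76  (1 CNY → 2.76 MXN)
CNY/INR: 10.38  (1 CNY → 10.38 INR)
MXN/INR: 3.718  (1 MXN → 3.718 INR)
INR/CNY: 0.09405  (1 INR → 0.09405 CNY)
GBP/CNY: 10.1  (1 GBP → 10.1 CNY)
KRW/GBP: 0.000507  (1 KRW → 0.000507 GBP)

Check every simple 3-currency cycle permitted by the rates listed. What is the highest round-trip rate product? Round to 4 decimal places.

0.9842

GBP→CNY→KRW→GBP: 10.1 × 192.2 × 0.000507 = 0.98420
INR→CNY→MXN→INR: 0.09405 × 2.76 × 3.718 = 0.96511
Maximum is GBP→CNY→KRW→GBP at 0.9842; no arbitrage — every cycle loses value.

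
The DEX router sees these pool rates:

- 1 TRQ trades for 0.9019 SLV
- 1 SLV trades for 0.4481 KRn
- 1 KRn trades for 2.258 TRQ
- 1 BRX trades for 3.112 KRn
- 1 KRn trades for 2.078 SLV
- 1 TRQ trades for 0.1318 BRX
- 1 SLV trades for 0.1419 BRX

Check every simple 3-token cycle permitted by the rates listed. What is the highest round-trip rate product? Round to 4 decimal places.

0.9261

KRn→TRQ→BRX→KRn: 2.258 × 0.1318 × 3.112 = 0.92614
SLV→BRX→KRn→SLV: 0.1419 × 3.112 × 2.078 = 0.91763
SLV→KRn→TRQ→SLV: 0.4481 × 2.258 × 0.9019 = 0.91255
Maximum is KRn→TRQ→BRX→KRn at 0.9261; no arbitrage — every cycle loses value.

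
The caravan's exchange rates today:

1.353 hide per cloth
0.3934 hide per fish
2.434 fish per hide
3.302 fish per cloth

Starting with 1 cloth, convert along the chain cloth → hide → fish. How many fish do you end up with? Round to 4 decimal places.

3.2932

1 cloth × 1.353 = 1.353 hide
1.353 hide × 2.434 = 3.293202 fish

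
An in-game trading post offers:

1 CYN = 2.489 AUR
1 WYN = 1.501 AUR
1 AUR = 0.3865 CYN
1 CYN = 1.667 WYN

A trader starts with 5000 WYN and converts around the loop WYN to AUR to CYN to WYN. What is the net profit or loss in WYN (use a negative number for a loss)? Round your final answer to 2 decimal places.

5000 WYN × 1.501 = 7505 AUR
7505 AUR × 0.3865 = 2900.6825 CYN
2900.6825 CYN × 1.667 = 4835.4377275 WYN
Net change: 4835.4377275 − 5000 = -164.5622725 WYN

-164.56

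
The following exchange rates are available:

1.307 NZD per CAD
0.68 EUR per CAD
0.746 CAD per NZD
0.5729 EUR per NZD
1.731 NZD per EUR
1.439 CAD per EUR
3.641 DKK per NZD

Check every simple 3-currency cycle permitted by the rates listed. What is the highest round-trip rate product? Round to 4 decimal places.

NZD→EUR→CAD→NZD: 0.5729 × 1.439 × 1.307 = 1.07749
NZD→CAD→EUR→NZD: 0.746 × 0.68 × 1.731 = 0.87810
Maximum is NZD→EUR→CAD→NZD at 1.0775; arbitrage exists.

1.0775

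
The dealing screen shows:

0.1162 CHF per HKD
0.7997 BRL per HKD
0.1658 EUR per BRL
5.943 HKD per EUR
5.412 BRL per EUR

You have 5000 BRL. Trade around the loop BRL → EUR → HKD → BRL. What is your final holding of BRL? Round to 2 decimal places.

5000 BRL × 0.1658 = 829 EUR
829 EUR × 5.943 = 4926.747 HKD
4926.747 HKD × 0.7997 = 3939.9195759 BRL

3939.92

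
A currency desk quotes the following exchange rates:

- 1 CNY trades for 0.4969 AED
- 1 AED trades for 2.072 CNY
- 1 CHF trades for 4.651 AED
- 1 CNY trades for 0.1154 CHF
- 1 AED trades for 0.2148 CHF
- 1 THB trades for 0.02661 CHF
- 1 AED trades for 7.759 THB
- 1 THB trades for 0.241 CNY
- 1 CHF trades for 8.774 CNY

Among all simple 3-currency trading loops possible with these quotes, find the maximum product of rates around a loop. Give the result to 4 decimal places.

CHF→AED→CNY→CHF: 4.651 × 2.072 × 0.1154 = 1.11210
THB→CHF→AED→THB: 0.02661 × 4.651 × 7.759 = 0.96028
CHF→CNY→AED→CHF: 8.774 × 0.4969 × 0.2148 = 0.93649
THB→CNY→AED→THB: 0.241 × 0.4969 × 7.759 = 0.92916
Maximum is CHF→AED→CNY→CHF at 1.1121; arbitrage exists.

1.1121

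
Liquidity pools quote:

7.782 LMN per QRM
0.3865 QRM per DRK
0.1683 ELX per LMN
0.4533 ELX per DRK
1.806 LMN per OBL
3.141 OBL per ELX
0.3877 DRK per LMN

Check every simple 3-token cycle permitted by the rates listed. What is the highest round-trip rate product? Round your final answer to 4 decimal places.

1.1661

DRK→QRM→LMN→DRK: 0.3865 × 7.782 × 0.3877 = 1.16610
LMN→ELX→OBL→LMN: 0.1683 × 3.141 × 1.806 = 0.95471
Maximum is DRK→QRM→LMN→DRK at 1.1661; arbitrage exists.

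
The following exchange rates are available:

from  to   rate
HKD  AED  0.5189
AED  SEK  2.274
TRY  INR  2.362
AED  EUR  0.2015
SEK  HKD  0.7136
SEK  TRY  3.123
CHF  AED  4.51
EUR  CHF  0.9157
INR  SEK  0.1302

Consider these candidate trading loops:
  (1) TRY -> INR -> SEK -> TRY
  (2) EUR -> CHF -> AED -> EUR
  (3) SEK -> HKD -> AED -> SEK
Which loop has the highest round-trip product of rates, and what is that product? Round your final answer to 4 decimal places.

0.9604

(1) 2.362 × 0.1302 × 3.123 = 0.96042
(2) 0.9157 × 4.51 × 0.2015 = 0.83216
(3) 0.7136 × 0.5189 × 2.274 = 0.84203
Highest is cycle (1) at 0.9604 (≤1, no arbitrage).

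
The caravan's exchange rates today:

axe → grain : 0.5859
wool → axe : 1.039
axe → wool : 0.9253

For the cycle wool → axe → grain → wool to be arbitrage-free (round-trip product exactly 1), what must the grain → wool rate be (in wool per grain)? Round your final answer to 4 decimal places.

1.6427

Known legs of the cycle: 1.039 × 0.5859 = 0.6087501
For no arbitrage the full-cycle product must be 1, so the missing rate is 1 / 0.6087501 ≈ 1.642710.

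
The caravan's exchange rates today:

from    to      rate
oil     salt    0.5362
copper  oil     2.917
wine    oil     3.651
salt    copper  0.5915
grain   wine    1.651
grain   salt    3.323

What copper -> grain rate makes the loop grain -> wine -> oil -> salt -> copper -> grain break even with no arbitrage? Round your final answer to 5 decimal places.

0.52307

Known legs of the cycle: 1.651 × 3.651 × 0.5362 × 0.5915 = 1.9117912291023
For no arbitrage the full-cycle product must be 1, so the missing rate is 1 / 1.9117912291023 ≈ 0.5230697.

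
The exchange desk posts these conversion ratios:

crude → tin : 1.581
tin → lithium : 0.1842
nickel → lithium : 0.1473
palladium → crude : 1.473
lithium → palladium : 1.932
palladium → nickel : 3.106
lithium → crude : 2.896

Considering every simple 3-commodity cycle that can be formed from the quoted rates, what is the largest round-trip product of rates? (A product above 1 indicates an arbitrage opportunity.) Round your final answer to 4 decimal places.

nickel→lithium→palladium→nickel: 0.1473 × 1.932 × 3.106 = 0.88392
crude→tin→lithium→crude: 1.581 × 0.1842 × 2.896 = 0.84337
Maximum is nickel→lithium→palladium→nickel at 0.8839; no arbitrage — every cycle loses value.

0.8839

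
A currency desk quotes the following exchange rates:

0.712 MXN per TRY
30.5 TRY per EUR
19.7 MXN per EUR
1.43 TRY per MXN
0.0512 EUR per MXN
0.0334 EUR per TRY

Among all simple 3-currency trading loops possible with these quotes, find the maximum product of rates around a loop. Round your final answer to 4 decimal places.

1.1119

MXN→EUR→TRY→MXN: 0.0512 × 30.5 × 0.712 = 1.11186
MXN→TRY→EUR→MXN: 1.43 × 0.0334 × 19.7 = 0.94091
Maximum is MXN→EUR→TRY→MXN at 1.1119; arbitrage exists.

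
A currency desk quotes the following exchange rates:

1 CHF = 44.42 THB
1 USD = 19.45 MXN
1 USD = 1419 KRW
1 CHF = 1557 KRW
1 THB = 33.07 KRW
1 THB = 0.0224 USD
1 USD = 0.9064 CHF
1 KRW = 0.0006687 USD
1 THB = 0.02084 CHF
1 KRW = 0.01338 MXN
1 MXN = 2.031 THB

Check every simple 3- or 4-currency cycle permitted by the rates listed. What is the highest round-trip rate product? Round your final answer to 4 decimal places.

0.9437

KRW→USD→CHF→KRW: 0.0006687 × 0.9064 × 1557 = 0.94371
THB→USD→CHF→THB: 0.0224 × 0.9064 × 44.42 = 0.90188
MXN→THB→KRW→MXN: 2.031 × 33.07 × 0.01338 = 0.89867
KRW→USD→CHF→THB→KRW: 0.0006687 × 0.9064 × 44.42 × 33.07 = 0.89036
MXN→THB→USD→MXN: 2.031 × 0.0224 × 19.45 = 0.88487
MXN→THB→CHF→KRW→MXN: 2.031 × 0.02084 × 1557 × 0.01338 = 0.88176
MXN→THB→KRW→USD→MXN: 2.031 × 33.07 × 0.0006687 × 19.45 = 0.87356
MXN→THB→USD→KRW→MXN: 2.031 × 0.0224 × 1419 × 0.01338 = 0.86377
Maximum is KRW→USD→CHF→KRW at 0.9437; no arbitrage — every cycle loses value.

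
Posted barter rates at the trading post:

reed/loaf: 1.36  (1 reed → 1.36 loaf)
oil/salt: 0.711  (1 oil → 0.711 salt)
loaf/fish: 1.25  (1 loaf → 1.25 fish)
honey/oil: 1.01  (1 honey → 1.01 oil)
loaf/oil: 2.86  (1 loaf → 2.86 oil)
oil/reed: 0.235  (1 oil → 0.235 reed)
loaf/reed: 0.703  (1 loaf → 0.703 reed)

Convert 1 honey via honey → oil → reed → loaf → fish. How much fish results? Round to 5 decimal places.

0.40350

1 honey × 1.01 = 1.01 oil
1.01 oil × 0.235 = 0.23735 reed
0.23735 reed × 1.36 = 0.322796 loaf
0.322796 loaf × 1.25 = 0.403495 fish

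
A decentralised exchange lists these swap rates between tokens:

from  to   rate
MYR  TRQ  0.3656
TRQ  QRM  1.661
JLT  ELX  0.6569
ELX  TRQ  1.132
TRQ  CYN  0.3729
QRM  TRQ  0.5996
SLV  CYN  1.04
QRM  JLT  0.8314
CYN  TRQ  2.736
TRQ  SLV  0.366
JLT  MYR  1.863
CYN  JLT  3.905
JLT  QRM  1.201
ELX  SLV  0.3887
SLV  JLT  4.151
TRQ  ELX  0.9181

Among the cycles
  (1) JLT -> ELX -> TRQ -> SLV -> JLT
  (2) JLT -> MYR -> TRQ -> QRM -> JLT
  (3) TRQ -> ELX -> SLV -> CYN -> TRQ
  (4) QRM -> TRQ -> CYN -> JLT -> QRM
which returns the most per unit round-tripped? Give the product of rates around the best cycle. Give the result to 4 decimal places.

1.1297

(1) 0.6569 × 1.132 × 0.366 × 4.151 = 1.12974
(2) 1.863 × 0.3656 × 1.661 × 0.8314 = 0.94059
(3) 0.9181 × 0.3887 × 1.04 × 2.736 = 1.01544
(4) 0.5996 × 0.3729 × 3.905 × 1.201 = 1.04862
Highest is cycle (1) at 1.1297 (>1, arbitrage).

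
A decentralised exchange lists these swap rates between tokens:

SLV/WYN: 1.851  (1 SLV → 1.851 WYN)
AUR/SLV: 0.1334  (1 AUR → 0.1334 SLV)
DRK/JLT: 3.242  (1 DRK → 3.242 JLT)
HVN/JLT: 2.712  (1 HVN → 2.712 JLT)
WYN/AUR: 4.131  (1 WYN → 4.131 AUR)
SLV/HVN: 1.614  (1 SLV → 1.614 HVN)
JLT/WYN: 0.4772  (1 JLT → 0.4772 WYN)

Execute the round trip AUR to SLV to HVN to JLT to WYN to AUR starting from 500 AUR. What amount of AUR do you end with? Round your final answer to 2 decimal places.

500 AUR × 0.1334 = 66.7 SLV
66.7 SLV × 1.614 = 107.6538 HVN
107.6538 HVN × 2.712 = 291.9571056 JLT
291.9571056 JLT × 0.4772 = 139.32193079232 WYN
139.32193079232 WYN × 4.131 = 575.53889610307392 AUR

575.54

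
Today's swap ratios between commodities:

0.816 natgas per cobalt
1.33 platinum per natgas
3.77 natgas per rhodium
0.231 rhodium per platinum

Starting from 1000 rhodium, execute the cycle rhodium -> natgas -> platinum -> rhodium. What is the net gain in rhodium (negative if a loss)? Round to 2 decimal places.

158.26

1000 rhodium × 3.77 = 3770 natgas
3770 natgas × 1.33 = 5014.1 platinum
5014.1 platinum × 0.231 = 1158.2571 rhodium
Net change: 1158.2571 − 1000 = 158.2571 rhodium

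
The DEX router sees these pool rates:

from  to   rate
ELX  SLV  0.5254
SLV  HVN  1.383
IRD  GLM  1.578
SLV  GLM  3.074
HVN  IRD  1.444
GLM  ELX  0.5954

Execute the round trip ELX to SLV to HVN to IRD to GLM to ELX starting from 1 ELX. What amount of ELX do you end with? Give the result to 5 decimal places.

0.98581

1 ELX × 0.5254 = 0.5254 SLV
0.5254 SLV × 1.383 = 0.7266282 HVN
0.7266282 HVN × 1.444 = 1.0492511208 IRD
1.0492511208 IRD × 1.578 = 1.6557182686224 GLM
1.6557182686224 GLM × 0.5954 = 0.98581465713777696 ELX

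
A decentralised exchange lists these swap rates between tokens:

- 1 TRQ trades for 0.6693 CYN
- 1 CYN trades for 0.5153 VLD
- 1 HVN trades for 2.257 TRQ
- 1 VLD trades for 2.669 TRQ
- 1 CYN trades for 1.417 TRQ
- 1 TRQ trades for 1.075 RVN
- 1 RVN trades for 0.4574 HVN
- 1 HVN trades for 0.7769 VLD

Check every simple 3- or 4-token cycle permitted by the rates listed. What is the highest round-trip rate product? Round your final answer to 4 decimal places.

TRQ→RVN→HVN→TRQ: 1.075 × 0.4574 × 2.257 = 1.10978
TRQ→RVN→HVN→VLD→TRQ: 1.075 × 0.4574 × 0.7769 × 2.669 = 1.01957
TRQ→CYN→VLD→TRQ: 0.6693 × 0.5153 × 2.669 = 0.92051
Maximum is TRQ→RVN→HVN→TRQ at 1.1098; arbitrage exists.

1.1098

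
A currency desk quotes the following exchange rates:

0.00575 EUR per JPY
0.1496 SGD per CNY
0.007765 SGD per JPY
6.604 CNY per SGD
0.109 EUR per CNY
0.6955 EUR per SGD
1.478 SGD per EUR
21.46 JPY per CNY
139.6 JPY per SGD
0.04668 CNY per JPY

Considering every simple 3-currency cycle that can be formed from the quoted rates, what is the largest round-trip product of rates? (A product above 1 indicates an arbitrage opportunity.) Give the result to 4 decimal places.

JPY→EUR→SGD→JPY: 0.00575 × 1.478 × 139.6 = 1.18639
JPY→SGD→CNY→JPY: 0.007765 × 6.604 × 21.46 = 1.10047
CNY→EUR→SGD→CNY: 0.109 × 1.478 × 6.604 = 1.06392
JPY→CNY→SGD→JPY: 0.04668 × 0.1496 × 139.6 = 0.97487
Maximum is JPY→EUR→SGD→JPY at 1.1864; arbitrage exists.

1.1864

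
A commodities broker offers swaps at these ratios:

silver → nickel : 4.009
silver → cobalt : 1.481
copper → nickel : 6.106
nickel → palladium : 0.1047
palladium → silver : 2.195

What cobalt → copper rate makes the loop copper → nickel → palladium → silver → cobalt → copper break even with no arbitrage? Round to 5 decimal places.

Known legs of the cycle: 6.106 × 0.1047 × 2.195 × 1.481 = 2.078227392069
For no arbitrage the full-cycle product must be 1, so the missing rate is 1 / 2.078227392069 ≈ 0.4811793.

0.48118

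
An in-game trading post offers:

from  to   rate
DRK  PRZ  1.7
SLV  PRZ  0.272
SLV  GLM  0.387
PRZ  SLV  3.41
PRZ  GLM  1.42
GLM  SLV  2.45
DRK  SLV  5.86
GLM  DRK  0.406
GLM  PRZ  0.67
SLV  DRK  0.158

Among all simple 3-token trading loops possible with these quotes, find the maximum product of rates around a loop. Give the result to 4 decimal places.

GLM→DRK→PRZ→GLM: 0.406 × 1.7 × 1.42 = 0.98008
SLV→PRZ→GLM→SLV: 0.272 × 1.42 × 2.45 = 0.94629
SLV→GLM→DRK→SLV: 0.387 × 0.406 × 5.86 = 0.92073
SLV→DRK→PRZ→SLV: 0.158 × 1.7 × 3.41 = 0.91593
SLV→GLM→PRZ→SLV: 0.387 × 0.67 × 3.41 = 0.88418
Maximum is GLM→DRK→PRZ→GLM at 0.9801; no arbitrage — every cycle loses value.

0.9801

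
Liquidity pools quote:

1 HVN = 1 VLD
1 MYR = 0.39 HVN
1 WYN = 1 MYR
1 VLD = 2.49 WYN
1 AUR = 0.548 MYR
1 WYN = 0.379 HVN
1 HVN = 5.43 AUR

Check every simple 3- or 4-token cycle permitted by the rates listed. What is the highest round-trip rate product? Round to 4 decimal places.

MYR→HVN→AUR→MYR: 0.39 × 5.43 × 0.548 = 1.16050
VLD→WYN→MYR→HVN→VLD: 2.49 × 1 × 0.39 × 1 = 0.97110
VLD→WYN→HVN→VLD: 2.49 × 0.379 × 1 = 0.94371
Maximum is MYR→HVN→AUR→MYR at 1.1605; arbitrage exists.

1.1605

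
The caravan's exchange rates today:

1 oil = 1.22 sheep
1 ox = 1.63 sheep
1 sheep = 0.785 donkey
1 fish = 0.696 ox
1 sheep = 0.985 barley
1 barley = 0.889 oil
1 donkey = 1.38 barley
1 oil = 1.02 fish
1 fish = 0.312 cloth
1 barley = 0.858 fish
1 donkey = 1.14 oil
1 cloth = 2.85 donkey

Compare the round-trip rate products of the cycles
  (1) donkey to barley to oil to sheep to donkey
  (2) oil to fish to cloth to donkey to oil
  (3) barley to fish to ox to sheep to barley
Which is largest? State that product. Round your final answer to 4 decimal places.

(1) 1.38 × 0.889 × 1.22 × 0.785 = 1.17493
(2) 1.02 × 0.312 × 2.85 × 1.14 = 1.03396
(3) 0.858 × 0.696 × 1.63 × 0.985 = 0.95878
Highest is cycle (1) at 1.1749 (>1, arbitrage).

1.1749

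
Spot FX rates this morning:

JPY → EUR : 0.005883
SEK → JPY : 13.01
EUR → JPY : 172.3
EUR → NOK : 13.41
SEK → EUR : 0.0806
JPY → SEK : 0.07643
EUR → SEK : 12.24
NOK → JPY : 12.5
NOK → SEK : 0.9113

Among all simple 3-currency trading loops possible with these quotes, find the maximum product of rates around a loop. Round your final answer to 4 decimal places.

1.0614

EUR→JPY→SEK→EUR: 172.3 × 0.07643 × 0.0806 = 1.06141
NOK→JPY→EUR→NOK: 12.5 × 0.005883 × 13.41 = 0.98614
NOK→SEK→EUR→NOK: 0.9113 × 0.0806 × 13.41 = 0.98497
EUR→SEK→JPY→EUR: 12.24 × 13.01 × 0.005883 = 0.93682
Maximum is EUR→JPY→SEK→EUR at 1.0614; arbitrage exists.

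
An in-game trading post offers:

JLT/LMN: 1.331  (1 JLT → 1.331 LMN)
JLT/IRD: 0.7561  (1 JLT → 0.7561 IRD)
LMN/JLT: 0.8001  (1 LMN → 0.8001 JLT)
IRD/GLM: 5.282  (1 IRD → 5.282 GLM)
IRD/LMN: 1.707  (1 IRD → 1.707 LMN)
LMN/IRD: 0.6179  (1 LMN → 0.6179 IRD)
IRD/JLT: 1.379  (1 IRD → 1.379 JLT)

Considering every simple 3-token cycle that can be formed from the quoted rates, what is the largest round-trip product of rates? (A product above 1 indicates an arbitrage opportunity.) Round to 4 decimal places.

JLT→LMN→IRD→JLT: 1.331 × 0.6179 × 1.379 = 1.13412
JLT→IRD→LMN→JLT: 0.7561 × 1.707 × 0.8001 = 1.03266
Maximum is JLT→LMN→IRD→JLT at 1.1341; arbitrage exists.

1.1341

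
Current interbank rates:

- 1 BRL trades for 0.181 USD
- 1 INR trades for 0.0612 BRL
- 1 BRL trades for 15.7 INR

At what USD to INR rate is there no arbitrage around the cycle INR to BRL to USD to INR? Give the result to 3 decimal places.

Known legs of the cycle: 0.0612 × 0.181 = 0.0110772
For no arbitrage the full-cycle product must be 1, so the missing rate is 1 / 0.0110772 ≈ 90.27552.

90.276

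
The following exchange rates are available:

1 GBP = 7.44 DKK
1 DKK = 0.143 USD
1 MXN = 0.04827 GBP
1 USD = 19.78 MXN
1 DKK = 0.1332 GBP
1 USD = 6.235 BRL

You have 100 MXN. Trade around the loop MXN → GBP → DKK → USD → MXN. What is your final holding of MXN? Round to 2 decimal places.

101.58

100 MXN × 0.04827 = 4.827 GBP
4.827 GBP × 7.44 = 35.91288 DKK
35.91288 DKK × 0.143 = 5.13554184 USD
5.13554184 USD × 19.78 = 101.5810175952 MXN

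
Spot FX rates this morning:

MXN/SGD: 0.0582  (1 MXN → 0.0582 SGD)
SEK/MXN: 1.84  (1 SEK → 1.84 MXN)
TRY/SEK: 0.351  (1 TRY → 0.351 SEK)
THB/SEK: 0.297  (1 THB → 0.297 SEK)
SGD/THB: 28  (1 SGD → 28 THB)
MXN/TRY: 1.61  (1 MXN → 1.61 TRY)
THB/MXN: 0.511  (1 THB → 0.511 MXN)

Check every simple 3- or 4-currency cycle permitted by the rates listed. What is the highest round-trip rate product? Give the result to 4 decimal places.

TRY→SEK→MXN→TRY: 0.351 × 1.84 × 1.61 = 1.03980
SGD→THB→SEK→MXN→SGD: 28 × 0.297 × 1.84 × 0.0582 = 0.89054
SGD→THB→MXN→SGD: 28 × 0.511 × 0.0582 = 0.83273
Maximum is TRY→SEK→MXN→TRY at 1.0398; arbitrage exists.

1.0398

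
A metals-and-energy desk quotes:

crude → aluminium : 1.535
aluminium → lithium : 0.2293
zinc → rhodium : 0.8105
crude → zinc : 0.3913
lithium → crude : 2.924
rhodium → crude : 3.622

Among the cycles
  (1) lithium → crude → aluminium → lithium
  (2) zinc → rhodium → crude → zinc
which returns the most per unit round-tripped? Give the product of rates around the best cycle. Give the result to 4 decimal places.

(1) 2.924 × 1.535 × 0.2293 = 1.02918
(2) 0.8105 × 3.622 × 0.3913 = 1.14871
Highest is cycle (2) at 1.1487 (>1, arbitrage).

1.1487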